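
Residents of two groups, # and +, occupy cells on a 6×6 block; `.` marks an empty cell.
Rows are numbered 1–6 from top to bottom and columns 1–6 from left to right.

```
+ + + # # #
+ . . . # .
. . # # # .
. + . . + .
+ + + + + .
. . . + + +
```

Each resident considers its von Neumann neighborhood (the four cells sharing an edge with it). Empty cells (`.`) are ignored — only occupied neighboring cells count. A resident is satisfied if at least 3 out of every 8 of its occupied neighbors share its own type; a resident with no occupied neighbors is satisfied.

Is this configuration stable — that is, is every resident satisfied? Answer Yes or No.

Row 1: (1,1)+ 2/2 satisfied · (1,2)+ 2/2 satisfied · (1,3)+ 1/2 satisfied · (1,4)# 1/2 satisfied · (1,5)# 3/3 satisfied · (1,6)# 1/1 satisfied
Row 2: (2,1)+ 1/1 satisfied · (2,5)# 2/2 satisfied
Row 3: (3,3)# 1/1 satisfied · (3,4)# 2/2 satisfied · (3,5)# 2/3 satisfied
Row 4: (4,2)+ 1/1 satisfied · (4,5)+ 1/2 satisfied
Row 5: (5,1)+ 1/1 satisfied · (5,2)+ 3/3 satisfied · (5,3)+ 2/2 satisfied · (5,4)+ 3/3 satisfied · (5,5)+ 3/3 satisfied
Row 6: (6,4)+ 2/2 satisfied · (6,5)+ 3/3 satisfied · (6,6)+ 1/1 satisfied
All meet the threshold, so the configuration is stable.

Yes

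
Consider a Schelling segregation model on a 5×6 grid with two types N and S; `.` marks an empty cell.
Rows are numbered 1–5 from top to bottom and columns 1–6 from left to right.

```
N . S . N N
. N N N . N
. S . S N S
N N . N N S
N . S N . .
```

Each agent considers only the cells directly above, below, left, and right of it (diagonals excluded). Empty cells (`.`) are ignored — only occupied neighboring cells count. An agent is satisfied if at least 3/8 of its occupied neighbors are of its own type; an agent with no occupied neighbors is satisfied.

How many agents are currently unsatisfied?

Row 1: (1,1)N 0/0 ok · (1,3)S 0/1 unhappy · (1,5)N 1/1 ok · (1,6)N 2/2 ok
Row 2: (2,2)N 1/2 ok · (2,3)N 2/3 ok · (2,4)N 1/2 ok · (2,6)N 1/2 ok
Row 3: (3,2)S 0/2 unhappy · (3,4)S 0/3 unhappy · (3,5)N 1/3 unhappy · (3,6)S 1/3 unhappy
Row 4: (4,1)N 2/2 ok · (4,2)N 1/2 ok · (4,4)N 2/3 ok · (4,5)N 2/3 ok · (4,6)S 1/2 ok
Row 5: (5,1)N 1/1 ok · (5,3)S 0/1 unhappy · (5,4)N 1/2 ok
Unsatisfied: (1,3), (3,2), (3,4), (3,5), (3,6), (5,3) — 6 in total.

6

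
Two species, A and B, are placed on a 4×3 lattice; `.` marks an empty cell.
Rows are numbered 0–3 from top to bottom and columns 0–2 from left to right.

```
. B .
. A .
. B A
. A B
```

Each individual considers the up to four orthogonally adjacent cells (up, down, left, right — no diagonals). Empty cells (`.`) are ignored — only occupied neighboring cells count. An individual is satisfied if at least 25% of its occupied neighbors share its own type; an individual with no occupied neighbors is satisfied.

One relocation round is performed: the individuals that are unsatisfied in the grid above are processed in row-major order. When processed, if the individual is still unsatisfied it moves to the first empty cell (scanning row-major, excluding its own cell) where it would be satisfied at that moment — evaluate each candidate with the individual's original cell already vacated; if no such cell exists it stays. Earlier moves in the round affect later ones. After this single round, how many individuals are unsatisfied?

0

Initially unsatisfied (in order): (0,1), (1,1), (2,1), (2,2), (3,1), (3,2).
  (0,1) → (0,0).
  (1,1) → (0,2).
  (2,1) → (0,1).
  (2,2) → (1,2).
  (3,1) → (1,1).
  (3,2): now satisfied by earlier moves; stays.
Resulting grid:
B B A
. A A
. . .
. . B
All satisfied now.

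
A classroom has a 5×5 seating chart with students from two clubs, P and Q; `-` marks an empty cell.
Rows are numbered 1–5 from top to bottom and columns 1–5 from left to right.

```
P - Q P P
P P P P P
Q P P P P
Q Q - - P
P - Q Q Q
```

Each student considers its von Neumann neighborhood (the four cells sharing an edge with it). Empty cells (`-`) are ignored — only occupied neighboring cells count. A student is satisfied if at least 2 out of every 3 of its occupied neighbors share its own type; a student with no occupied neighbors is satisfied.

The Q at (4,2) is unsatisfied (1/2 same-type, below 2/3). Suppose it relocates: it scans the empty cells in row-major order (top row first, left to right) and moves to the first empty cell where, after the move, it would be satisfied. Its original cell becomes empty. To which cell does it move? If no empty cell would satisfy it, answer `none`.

Vacating (4,2). Empty cells in order:
  (1,2): 1/3 same-type → still unsatisfied.
  (4,3): 1/2 same-type → still unsatisfied.
  (4,4): 1/3 same-type → still unsatisfied.
  (5,2): 1/2 same-type → still unsatisfied.

none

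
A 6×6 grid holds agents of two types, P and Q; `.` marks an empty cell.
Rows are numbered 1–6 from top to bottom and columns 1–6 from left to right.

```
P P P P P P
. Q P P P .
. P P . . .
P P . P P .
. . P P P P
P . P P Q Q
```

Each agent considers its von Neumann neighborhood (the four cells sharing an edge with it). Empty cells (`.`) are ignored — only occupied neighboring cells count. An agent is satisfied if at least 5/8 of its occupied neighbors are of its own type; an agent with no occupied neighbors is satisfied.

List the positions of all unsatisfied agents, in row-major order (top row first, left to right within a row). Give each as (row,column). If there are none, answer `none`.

(1,1)P 1/1 ✓
(1,2)P 2/3 ✓
(1,3)P 3/3 ✓
(1,4)P 3/3 ✓
(1,5)P 3/3 ✓
(1,6)P 1/1 ✓
(2,2)Q 0/3 ✗
(2,3)P 3/4 ✓
(2,4)P 3/3 ✓
(2,5)P 2/2 ✓
(3,2)P 2/3 ✓
(3,3)P 2/2 ✓
(4,1)P 1/1 ✓
(4,2)P 2/2 ✓
(4,4)P 2/2 ✓
(4,5)P 2/2 ✓
(5,3)P 2/2 ✓
(5,4)P 4/4 ✓
(5,5)P 3/4 ✓
(5,6)P 1/2 ✗
(6,1)P 0/0 ✓
(6,3)P 2/2 ✓
(6,4)P 2/3 ✓
(6,5)Q 1/3 ✗
(6,6)Q 1/2 ✗

(2,2), (5,6), (6,5), (6,6)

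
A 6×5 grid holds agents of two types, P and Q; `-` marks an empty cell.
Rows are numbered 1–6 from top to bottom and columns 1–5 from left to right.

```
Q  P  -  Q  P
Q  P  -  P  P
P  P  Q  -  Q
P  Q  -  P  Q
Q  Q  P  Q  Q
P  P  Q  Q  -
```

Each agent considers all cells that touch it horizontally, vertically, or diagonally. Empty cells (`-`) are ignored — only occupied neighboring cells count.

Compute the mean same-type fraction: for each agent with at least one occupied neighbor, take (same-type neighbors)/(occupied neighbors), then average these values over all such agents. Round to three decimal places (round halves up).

Row 1: (1,1)Q 1/3 · (1,2)P 1/3 · (1,4)Q 0/3 · (1,5)P 2/3
Row 2: (2,1)Q 1/5 · (2,2)P 3/6 · (2,4)P 2/5 · (2,5)P 2/4
Row 3: (3,1)P 3/5 · (3,2)P 3/6 · (3,3)Q 1/5 · (3,5)Q 1/4
Row 4: (4,1)P 2/5 · (4,2)Q 3/7 · (4,4)P 1/6 · (4,5)Q 3/4
Row 5: (5,1)Q 2/5 · (5,2)Q 3/7 · (5,3)P 2/7 · (5,4)Q 4/6 · (5,5)Q 3/4
Row 6: (6,1)P 1/3 · (6,2)P 2/5 · (6,3)Q 3/5 · (6,4)Q 3/4
Sum over 25 agents: 1/3 + 1/3 + 0/3 + 2/3 + 1/5 + 3/6 + 2/5 + 2/4 + 3/5 + 3/6 + 1/5 + 1/4 + 2/5 + 3/7 + 1/6 + 3/4 + 2/5 + 3/7 + 2/7 + 4/6 + 3/4 + 1/3 + 2/5 + 3/5 + 3/4 = 759/70; mean = 759/70 ÷ 25 = 759/1750 = 0.433714… → 0.434.

0.434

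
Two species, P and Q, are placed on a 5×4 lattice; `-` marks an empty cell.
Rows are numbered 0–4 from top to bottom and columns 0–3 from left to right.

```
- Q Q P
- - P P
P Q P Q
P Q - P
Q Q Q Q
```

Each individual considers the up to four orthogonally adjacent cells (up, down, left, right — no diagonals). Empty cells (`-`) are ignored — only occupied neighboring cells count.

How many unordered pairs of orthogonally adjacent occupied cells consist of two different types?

10

Scan each occupied cell's neighbors to the right and below so each pair is counted once.
Row 0: Q(0,1)–Q(0,2)= Q(0,2)–P(0,3)≠ Q(0,2)–P(1,2)≠ P(0,3)–P(1,3)=  → 2/4 unlike.
Row 1: P(1,2)–P(1,3)= P(1,2)–P(2,2)= P(1,3)–Q(2,3)≠  → 1/3 unlike.
Row 2: P(2,0)–Q(2,1)≠ P(2,0)–P(3,0)= Q(2,1)–P(2,2)≠ Q(2,1)–Q(3,1)= P(2,2)–Q(2,3)≠ Q(2,3)–P(3,3)≠  → 4/6 unlike.
Row 3: P(3,0)–Q(3,1)≠ P(3,0)–Q(4,0)≠ Q(3,1)–Q(4,1)= P(3,3)–Q(4,3)≠  → 3/4 unlike.
Row 4: Q(4,0)–Q(4,1)= Q(4,1)–Q(4,2)= Q(4,2)–Q(4,3)=  → 0/3 unlike.
Total adjacent occupied pairs: 20; unlike-type pairs: 10.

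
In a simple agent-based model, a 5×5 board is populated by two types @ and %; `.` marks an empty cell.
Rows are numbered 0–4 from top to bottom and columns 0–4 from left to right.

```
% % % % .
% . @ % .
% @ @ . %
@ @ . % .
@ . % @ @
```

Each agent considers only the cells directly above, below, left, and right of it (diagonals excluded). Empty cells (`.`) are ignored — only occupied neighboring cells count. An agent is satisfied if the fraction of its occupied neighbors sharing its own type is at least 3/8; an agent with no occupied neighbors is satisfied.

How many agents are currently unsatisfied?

5

(0,0)% 2/2 satisfied
(0,1)% 2/2 satisfied
(0,2)% 2/3 satisfied
(0,3)% 2/2 satisfied
(1,0)% 2/2 satisfied
(1,2)@ 1/3 not
(1,3)% 1/2 satisfied
(2,0)% 1/3 not
(2,1)@ 2/3 satisfied
(2,2)@ 2/2 satisfied
(2,4)% 0/0 satisfied
(3,0)@ 2/3 satisfied
(3,1)@ 2/2 satisfied
(3,3)% 0/1 not
(4,0)@ 1/1 satisfied
(4,2)% 0/1 not
(4,3)@ 1/3 not
(4,4)@ 1/1 satisfied
Unsatisfied: (1,2), (2,0), (3,3), (4,2), (4,3) — 5 in total.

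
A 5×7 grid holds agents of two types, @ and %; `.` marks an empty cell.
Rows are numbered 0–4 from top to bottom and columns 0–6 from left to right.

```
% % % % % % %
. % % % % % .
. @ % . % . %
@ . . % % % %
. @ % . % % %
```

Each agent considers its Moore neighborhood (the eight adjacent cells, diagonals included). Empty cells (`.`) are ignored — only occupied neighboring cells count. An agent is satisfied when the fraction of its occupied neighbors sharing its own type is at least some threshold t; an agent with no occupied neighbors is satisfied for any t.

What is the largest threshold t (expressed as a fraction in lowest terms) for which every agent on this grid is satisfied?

1/4

(0,0)% 2/2
(0,1)% 4/4
(0,2)% 5/5
(0,3)% 5/5
(0,4)% 5/5
(0,5)% 4/4
(0,6)% 2/2
(1,1)% 5/6
(1,2)% 6/7
(1,3)% 7/7
(1,4)% 6/6
(1,5)% 6/6
(2,1)@ 1/4
(2,2)% 4/5
(2,4)% 6/6
(2,6)% 3/3
(3,0)@ 2/2
(3,3)% 5/5
(3,4)% 5/5
(3,5)% 7/7
(3,6)% 4/4
(4,1)@ 1/2
(4,2)% 1/2
(4,4)% 4/4
(4,5)% 5/5
(4,6)% 3/3
The smallest same-type fraction is 1/4 at (2,1), which reduces to 1/4. Any threshold above that leaves this agent unsatisfied.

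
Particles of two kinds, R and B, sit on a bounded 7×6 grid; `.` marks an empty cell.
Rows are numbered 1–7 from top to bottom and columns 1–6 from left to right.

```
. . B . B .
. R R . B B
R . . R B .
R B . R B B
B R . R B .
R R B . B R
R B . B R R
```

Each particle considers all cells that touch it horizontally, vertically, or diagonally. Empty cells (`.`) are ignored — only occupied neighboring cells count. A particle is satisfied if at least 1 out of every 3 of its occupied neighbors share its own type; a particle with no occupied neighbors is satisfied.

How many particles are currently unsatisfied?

(1,3)B 0/2 not
(1,5)B 2/2 satisfied
(2,2)R 2/3 satisfied
(2,3)R 2/3 satisfied
(2,5)B 3/4 satisfied
(2,6)B 3/3 satisfied
(3,1)R 2/3 satisfied
(3,4)R 2/5 satisfied
(3,5)B 4/6 satisfied
(4,1)R 2/4 satisfied
(4,2)B 1/4 not
(4,4)R 2/5 satisfied
(4,5)B 3/6 satisfied
(4,6)B 3/3 satisfied
(5,1)B 1/5 not
(5,2)R 3/6 satisfied
(5,4)R 1/5 not
(5,5)B 3/6 satisfied
(6,1)R 3/5 satisfied
(6,2)R 3/6 satisfied
(6,3)B 2/5 satisfied
(6,5)B 2/6 satisfied
(6,6)R 2/4 satisfied
(7,1)R 2/3 satisfied
(7,2)B 1/4 not
(7,4)B 2/3 satisfied
(7,5)R 2/4 satisfied
(7,6)R 2/3 satisfied
Unsatisfied: (1,3), (4,2), (5,1), (5,4), (7,2) — 5 in total.

5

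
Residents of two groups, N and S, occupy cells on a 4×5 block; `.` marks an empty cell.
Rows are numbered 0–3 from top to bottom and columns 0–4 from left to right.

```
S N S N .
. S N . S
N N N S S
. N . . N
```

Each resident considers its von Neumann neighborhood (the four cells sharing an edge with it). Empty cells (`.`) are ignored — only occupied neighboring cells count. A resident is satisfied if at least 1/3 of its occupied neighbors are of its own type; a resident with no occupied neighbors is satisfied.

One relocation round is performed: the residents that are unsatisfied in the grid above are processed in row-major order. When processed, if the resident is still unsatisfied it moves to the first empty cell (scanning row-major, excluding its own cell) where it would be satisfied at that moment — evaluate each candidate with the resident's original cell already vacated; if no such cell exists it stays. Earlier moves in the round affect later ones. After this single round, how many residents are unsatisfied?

1

Initially unsatisfied (in order): (0,0), (0,1), (0,2), (0,3), (1,1), (3,4).
  (0,0) → (0,4).
  (0,1) → (0,0).
  (0,2) → (0,1).
  (0,3) → (0,2).
  (1,1): now satisfied by earlier moves; stays.
  (3,4) → (0,3).
Resulting grid:
N S N N S
. S N . S
N N N S S
. N . . .
Unsatisfied now: (0,0).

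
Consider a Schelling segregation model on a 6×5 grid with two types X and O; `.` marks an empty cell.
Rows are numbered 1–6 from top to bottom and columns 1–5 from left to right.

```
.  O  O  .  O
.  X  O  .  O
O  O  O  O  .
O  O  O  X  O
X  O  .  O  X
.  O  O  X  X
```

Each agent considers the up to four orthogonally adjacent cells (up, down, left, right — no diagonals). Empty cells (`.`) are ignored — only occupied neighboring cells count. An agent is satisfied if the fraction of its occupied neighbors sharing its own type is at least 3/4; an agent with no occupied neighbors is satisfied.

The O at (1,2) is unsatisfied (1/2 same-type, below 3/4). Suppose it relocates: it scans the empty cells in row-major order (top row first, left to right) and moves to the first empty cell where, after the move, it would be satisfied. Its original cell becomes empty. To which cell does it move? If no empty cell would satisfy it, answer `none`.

(1,1)

Vacating (1,2). Empty cells in order:
  (1,1): 0/0 same-type → satisfied — stop here.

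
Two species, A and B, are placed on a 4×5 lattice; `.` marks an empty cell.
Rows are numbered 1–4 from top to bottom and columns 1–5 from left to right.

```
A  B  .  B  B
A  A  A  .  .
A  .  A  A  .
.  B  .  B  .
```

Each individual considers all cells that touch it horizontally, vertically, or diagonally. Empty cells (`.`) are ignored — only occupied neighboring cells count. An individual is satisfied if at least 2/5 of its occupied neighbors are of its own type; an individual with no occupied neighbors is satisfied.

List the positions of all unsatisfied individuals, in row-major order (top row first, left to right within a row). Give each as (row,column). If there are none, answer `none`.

(1,1)A 2/3 ok
(1,2)B 0/4 unhappy
(1,4)B 1/2 ok
(1,5)B 1/1 ok
(2,1)A 3/4 ok
(2,2)A 5/6 ok
(2,3)A 3/5 ok
(3,1)A 2/3 ok
(3,3)A 3/5 ok
(3,4)A 2/3 ok
(4,2)B 0/2 unhappy
(4,4)B 0/2 unhappy

(1,2), (4,2), (4,4)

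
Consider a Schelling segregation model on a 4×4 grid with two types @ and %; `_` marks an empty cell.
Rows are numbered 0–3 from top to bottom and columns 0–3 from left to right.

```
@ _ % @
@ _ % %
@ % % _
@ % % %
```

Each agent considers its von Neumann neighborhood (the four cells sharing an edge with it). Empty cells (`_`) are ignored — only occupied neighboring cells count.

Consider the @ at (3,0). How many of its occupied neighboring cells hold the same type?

1

Occupied neighbors of (3,0): (2,0)=@, (3,1)=%.
Same type (@): 1 of 2.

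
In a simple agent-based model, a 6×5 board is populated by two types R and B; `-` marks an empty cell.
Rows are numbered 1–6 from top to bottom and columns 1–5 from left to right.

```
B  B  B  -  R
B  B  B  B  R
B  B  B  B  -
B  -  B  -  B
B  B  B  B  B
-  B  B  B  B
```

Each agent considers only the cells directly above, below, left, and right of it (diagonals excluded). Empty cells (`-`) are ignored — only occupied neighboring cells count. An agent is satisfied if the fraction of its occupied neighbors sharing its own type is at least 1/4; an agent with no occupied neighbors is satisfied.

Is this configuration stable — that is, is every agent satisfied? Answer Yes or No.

(1,1)B 2/2 ok
(1,2)B 3/3 ok
(1,3)B 2/2 ok
(1,5)R 1/1 ok
(2,1)B 3/3 ok
(2,2)B 4/4 ok
(2,3)B 4/4 ok
(2,4)B 2/3 ok
(2,5)R 1/2 ok
(3,1)B 3/3 ok
(3,2)B 3/3 ok
(3,3)B 4/4 ok
(3,4)B 2/2 ok
(4,1)B 2/2 ok
(4,3)B 2/2 ok
(4,5)B 1/1 ok
(5,1)B 2/2 ok
(5,2)B 3/3 ok
(5,3)B 4/4 ok
(5,4)B 3/3 ok
(5,5)B 3/3 ok
(6,2)B 2/2 ok
(6,3)B 3/3 ok
(6,4)B 3/3 ok
(6,5)B 2/2 ok
All meet the threshold, so the configuration is stable.

Yes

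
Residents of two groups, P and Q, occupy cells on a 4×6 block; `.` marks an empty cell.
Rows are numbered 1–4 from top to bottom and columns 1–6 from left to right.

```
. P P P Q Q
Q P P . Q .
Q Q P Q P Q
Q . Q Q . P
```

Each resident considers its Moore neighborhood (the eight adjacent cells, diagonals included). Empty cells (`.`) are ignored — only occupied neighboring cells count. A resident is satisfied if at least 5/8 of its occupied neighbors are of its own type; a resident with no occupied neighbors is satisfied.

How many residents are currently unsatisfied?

(1,2)P 3/4 ok
(1,3)P 4/4 ok
(1,4)P 2/4 unhappy
(1,5)Q 2/3 ok
(1,6)Q 2/2 ok
(2,1)Q 2/4 unhappy
(2,2)P 4/7 unhappy
(2,3)P 5/7 ok
(2,5)Q 4/6 ok
(3,1)Q 3/4 ok
(3,2)Q 4/7 unhappy
(3,3)P 2/6 unhappy
(3,4)Q 3/6 unhappy
(3,5)P 1/5 unhappy
(3,6)Q 1/3 unhappy
(4,1)Q 2/2 ok
(4,3)Q 3/4 ok
(4,4)Q 2/4 unhappy
(4,6)P 1/2 unhappy
Unsatisfied: (1,4), (2,1), (2,2), (3,2), (3,3), (3,4), (3,5), (3,6), (4,4), (4,6) — 10 in total.

10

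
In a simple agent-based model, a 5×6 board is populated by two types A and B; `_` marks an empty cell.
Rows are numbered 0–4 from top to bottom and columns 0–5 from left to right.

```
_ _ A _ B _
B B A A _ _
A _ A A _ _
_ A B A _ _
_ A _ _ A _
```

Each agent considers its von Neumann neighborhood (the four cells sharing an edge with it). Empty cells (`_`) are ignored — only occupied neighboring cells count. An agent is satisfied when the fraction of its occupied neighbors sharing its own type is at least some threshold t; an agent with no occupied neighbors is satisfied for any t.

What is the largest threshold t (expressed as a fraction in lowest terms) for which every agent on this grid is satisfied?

0/1

Row 0: (0,2)A 1/1 · (0,4)B — no occupied neighbors
Row 1: (1,0)B 1/2 · (1,1)B 1/2 · (1,2)A 3/4 · (1,3)A 2/2
Row 2: (2,0)A 0/1 · (2,2)A 2/3 · (2,3)A 3/3
Row 3: (3,1)A 1/2 · (3,2)B 0/3 · (3,3)A 1/2
Row 4: (4,1)A 1/1 · (4,4)A — no occupied neighbors
The smallest same-type fraction is 0/1 at (2,0), which reduces to 0/1. Any threshold above that leaves this agent unsatisfied.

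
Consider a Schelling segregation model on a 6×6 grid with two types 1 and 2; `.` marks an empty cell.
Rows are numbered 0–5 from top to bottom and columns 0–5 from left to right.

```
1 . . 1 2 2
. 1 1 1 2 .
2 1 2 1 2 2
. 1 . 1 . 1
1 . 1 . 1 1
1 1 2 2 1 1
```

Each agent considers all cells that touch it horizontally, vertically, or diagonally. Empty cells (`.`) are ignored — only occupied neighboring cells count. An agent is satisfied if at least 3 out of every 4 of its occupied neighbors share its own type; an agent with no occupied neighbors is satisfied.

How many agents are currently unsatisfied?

17

Row 0: (0,0)1 1/1 satisfied · (0,3)1 2/4 not · (0,4)2 2/4 not · (0,5)2 2/2 satisfied
Row 1: (1,1)1 3/5 not · (1,2)1 5/6 satisfied · (1,3)1 3/7 not · (1,4)2 4/7 not
Row 2: (2,0)2 0/3 not · (2,1)1 3/5 not · (2,2)2 0/7 not · (2,3)1 3/6 not · (2,4)2 2/6 not · (2,5)2 2/3 not
Row 3: (3,1)1 3/5 not · (3,3)1 3/5 not · (3,5)1 2/4 not
Row 4: (4,0)1 3/3 satisfied · (4,2)1 3/5 not · (4,4)1 5/6 satisfied · (4,5)1 4/4 satisfied
Row 5: (5,0)1 2/2 satisfied · (5,1)1 3/4 satisfied · (5,2)2 1/3 not · (5,3)2 1/4 not · (5,4)1 3/4 satisfied · (5,5)1 3/3 satisfied
Unsatisfied: (0,3), (0,4), (1,1), (1,3), (1,4), (2,0), (2,1), (2,2), (2,3), (2,4), (2,5), (3,1), (3,3), (3,5), (4,2), (5,2), (5,3) — 17 in total.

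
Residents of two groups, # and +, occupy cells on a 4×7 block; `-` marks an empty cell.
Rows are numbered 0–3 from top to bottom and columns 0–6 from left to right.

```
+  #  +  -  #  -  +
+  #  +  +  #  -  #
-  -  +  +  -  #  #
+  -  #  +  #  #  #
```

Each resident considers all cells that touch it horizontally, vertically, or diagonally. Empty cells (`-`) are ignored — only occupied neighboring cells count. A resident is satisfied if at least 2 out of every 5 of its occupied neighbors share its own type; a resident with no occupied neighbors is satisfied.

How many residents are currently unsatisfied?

(0,0)+ 1/3 ✗
(0,1)# 1/5 ✗
(0,2)+ 2/4 ✓
(0,4)# 1/2 ✓
(0,6)+ 0/1 ✗
(1,0)+ 1/3 ✗
(1,1)# 1/6 ✗
(1,2)+ 4/6 ✓
(1,3)+ 4/6 ✓
(1,4)# 2/4 ✓
(1,6)# 2/3 ✓
(2,2)+ 4/6 ✓
(2,3)+ 4/7 ✓
(2,5)# 6/6 ✓
(2,6)# 4/4 ✓
(3,0)+ 0/0 ✓
(3,2)# 0/3 ✗
(3,3)+ 2/4 ✓
(3,4)# 2/4 ✓
(3,5)# 4/4 ✓
(3,6)# 3/3 ✓
Unsatisfied: (0,0), (0,1), (0,6), (1,0), (1,1), (3,2) — 6 in total.

6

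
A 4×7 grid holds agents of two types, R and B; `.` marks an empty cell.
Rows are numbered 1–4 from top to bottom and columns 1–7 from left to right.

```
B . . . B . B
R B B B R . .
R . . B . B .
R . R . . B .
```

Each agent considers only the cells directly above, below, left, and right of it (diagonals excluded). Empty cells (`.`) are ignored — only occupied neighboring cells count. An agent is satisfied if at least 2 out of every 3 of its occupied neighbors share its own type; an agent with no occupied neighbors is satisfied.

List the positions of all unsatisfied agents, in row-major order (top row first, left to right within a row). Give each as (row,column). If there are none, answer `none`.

(1,1), (1,5), (2,1), (2,2), (2,5)

(1,1)B 0/1 not
(1,5)B 0/1 not
(1,7)B 0/0 satisfied
(2,1)R 1/3 not
(2,2)B 1/2 not
(2,3)B 2/2 satisfied
(2,4)B 2/3 satisfied
(2,5)R 0/2 not
(3,1)R 2/2 satisfied
(3,4)B 1/1 satisfied
(3,6)B 1/1 satisfied
(4,1)R 1/1 satisfied
(4,3)R 0/0 satisfied
(4,6)B 1/1 satisfied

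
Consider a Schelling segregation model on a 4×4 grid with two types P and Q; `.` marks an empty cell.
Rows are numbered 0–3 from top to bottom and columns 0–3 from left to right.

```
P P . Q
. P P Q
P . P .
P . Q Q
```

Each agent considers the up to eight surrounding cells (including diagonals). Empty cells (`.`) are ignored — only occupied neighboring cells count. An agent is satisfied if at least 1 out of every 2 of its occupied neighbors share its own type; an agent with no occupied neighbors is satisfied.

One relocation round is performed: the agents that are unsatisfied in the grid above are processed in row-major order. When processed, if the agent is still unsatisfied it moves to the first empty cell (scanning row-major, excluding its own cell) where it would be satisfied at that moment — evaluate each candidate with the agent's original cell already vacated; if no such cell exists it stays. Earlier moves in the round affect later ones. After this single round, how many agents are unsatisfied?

1

Initially unsatisfied (in order): (1,3), (2,2).
  (1,3) → (2,3).
  (2,2) → (0,2).
Resulting grid:
P P P Q
. P P .
P . . Q
P . Q Q
Unsatisfied now: (0,3).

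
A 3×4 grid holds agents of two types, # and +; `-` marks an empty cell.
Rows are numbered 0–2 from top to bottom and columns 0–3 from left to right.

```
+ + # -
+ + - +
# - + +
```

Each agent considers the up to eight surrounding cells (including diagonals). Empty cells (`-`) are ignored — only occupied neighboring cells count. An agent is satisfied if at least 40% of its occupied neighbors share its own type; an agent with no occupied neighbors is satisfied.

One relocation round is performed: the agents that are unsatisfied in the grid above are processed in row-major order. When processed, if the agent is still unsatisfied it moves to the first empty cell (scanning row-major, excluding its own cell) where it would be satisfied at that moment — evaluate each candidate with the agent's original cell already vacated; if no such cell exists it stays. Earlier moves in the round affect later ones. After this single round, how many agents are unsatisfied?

1

Initially unsatisfied (in order): (0,2), (2,0).
  (0,2): no empty cell satisfies it; stays.
  (2,0) → (0,3).
Resulting grid:
+ + # #
+ + - +
- - + +
Unsatisfied now: (0,2).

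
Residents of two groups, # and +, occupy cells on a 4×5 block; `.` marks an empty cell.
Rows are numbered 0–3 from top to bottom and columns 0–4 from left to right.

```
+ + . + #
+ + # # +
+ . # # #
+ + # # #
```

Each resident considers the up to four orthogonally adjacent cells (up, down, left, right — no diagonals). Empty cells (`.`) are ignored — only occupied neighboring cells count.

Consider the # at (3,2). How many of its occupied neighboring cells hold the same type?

2

Occupied neighbors of (3,2): (2,2)=#, (3,1)=+, (3,3)=#.
Same type (#): 2 of 3.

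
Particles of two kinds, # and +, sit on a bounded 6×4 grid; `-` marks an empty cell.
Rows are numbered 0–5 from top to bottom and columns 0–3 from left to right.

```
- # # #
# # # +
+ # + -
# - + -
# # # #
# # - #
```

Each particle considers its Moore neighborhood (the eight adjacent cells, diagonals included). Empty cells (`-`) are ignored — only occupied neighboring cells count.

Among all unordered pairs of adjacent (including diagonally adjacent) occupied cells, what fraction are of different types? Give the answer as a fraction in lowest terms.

14/43

Scan each occupied cell's neighbors to the right and below (and the two forward diagonals) so each pair is counted once.
From row 0: 2 unlike of 10 pairs (running 2/10).
From row 1: 5 unlike of 11 pairs (running 7/21).
From row 2: 4 unlike of 6 pairs (running 11/27).
From row 3: 3 unlike of 5 pairs (running 14/32).
From row 4: 0 unlike of 10 pairs (running 14/42).
From row 5: 0 unlike of 1 pairs (running 14/43).
Total adjacent occupied pairs: 43; unlike-type pairs: 14.
14/43 is already in lowest terms.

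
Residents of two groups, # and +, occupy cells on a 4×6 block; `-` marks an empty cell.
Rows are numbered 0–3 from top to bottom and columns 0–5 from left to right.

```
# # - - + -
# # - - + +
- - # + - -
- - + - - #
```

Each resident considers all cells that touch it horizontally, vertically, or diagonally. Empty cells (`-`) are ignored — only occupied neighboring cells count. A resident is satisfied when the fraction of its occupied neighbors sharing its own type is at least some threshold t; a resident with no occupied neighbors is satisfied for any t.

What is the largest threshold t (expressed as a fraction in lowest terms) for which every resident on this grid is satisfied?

(0,0)# 3/3
(0,1)# 3/3
(0,4)+ 2/2
(1,0)# 3/3
(1,1)# 4/4
(1,4)+ 3/3
(1,5)+ 2/2
(2,2)# 1/3
(2,3)+ 2/3
(3,2)+ 1/2
(3,5)# — no occupied neighbors
The smallest same-type fraction is 1/3 at (2,2), which reduces to 1/3. Any threshold above that leaves this resident unsatisfied.

1/3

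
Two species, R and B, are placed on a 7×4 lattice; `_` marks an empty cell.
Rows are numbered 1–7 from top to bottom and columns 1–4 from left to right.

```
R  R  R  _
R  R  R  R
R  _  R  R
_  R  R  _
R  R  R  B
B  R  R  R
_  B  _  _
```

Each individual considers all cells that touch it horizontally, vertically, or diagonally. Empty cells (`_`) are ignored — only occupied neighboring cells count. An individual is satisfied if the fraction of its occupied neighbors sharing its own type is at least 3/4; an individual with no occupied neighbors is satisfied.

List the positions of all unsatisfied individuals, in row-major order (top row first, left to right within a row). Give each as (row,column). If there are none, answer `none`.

(5,4), (6,1), (6,2), (6,3), (6,4), (7,2)

(1,1)R 3/3 ok
(1,2)R 5/5 ok
(1,3)R 4/4 ok
(2,1)R 4/4 ok
(2,2)R 7/7 ok
(2,3)R 6/6 ok
(2,4)R 4/4 ok
(3,1)R 3/3 ok
(3,3)R 6/6 ok
(3,4)R 4/4 ok
(4,2)R 6/6 ok
(4,3)R 5/6 ok
(5,1)R 3/4 ok
(5,2)R 6/7 ok
(5,3)R 6/7 ok
(5,4)B 0/4 unhappy
(6,1)B 1/4 unhappy
(6,2)R 4/6 unhappy
(6,3)R 4/6 unhappy
(6,4)R 2/3 unhappy
(7,2)B 1/3 unhappy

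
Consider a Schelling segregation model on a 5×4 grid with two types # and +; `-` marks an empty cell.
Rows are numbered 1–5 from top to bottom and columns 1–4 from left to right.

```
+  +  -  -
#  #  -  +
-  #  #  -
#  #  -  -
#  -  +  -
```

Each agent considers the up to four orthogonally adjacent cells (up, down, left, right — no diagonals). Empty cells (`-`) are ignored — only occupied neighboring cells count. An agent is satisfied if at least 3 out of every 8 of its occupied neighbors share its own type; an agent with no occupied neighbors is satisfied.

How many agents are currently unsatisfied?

0

Row 1: (1,1)+ 1/2 ok · (1,2)+ 1/2 ok
Row 2: (2,1)# 1/2 ok · (2,2)# 2/3 ok · (2,4)+ 0/0 ok
Row 3: (3,2)# 3/3 ok · (3,3)# 1/1 ok
Row 4: (4,1)# 2/2 ok · (4,2)# 2/2 ok
Row 5: (5,1)# 1/1 ok · (5,3)+ 0/0 ok
Every one meets the threshold.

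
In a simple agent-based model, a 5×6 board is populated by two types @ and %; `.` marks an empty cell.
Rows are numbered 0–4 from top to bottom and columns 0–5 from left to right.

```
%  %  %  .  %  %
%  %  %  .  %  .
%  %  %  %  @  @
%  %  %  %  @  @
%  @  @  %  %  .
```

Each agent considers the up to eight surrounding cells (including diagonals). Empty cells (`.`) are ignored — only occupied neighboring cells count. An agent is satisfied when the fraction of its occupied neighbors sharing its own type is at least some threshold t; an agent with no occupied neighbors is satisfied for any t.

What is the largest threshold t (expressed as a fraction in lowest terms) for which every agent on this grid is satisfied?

1/5

Row 0: (0,0)% 3/3 · (0,1)% 5/5 · (0,2)% 3/3 · (0,4)% 2/2 · (0,5)% 2/2
Row 1: (1,0)% 5/5 · (1,1)% 8/8 · (1,2)% 6/6 · (1,4)% 3/5
Row 2: (2,0)% 5/5 · (2,1)% 8/8 · (2,2)% 7/7 · (2,3)% 5/7 · (2,4)@ 3/6 · (2,5)@ 3/4
Row 3: (3,0)% 4/5 · (3,1)% 6/8 · (3,2)% 6/8 · (3,3)% 5/8 · (3,4)@ 3/7 · (3,5)@ 3/4
Row 4: (4,0)% 2/3 · (4,1)@ 1/5 · (4,2)@ 1/5 · (4,3)% 3/5 · (4,4)% 2/4
The smallest same-type fraction is 1/5 at (4,1), which reduces to 1/5. Any threshold above that leaves this agent unsatisfied.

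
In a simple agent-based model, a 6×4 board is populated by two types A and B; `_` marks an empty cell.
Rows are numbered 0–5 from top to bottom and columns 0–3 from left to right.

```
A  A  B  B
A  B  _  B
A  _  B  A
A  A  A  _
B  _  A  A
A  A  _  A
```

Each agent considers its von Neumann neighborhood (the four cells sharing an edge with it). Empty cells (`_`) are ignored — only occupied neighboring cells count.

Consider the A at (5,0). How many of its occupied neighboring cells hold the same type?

1

Occupied neighbors of (5,0): (4,0)=B, (5,1)=A.
Same type (A): 1 of 2.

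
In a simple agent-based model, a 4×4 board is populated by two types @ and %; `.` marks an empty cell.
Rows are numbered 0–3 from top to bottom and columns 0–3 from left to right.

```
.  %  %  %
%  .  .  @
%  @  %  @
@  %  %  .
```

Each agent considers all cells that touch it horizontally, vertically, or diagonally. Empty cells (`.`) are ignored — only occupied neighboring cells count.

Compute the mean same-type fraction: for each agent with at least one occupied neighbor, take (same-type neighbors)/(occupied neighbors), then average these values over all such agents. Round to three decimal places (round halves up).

0.493

Row 0: (0,1)% 2/2 · (0,2)% 2/3 · (0,3)% 1/2
Row 1: (1,0)% 2/3 · (1,3)@ 1/4
Row 2: (2,0)% 2/4 · (2,1)@ 1/6 · (2,2)% 2/5 · (2,3)@ 1/3
Row 3: (3,0)@ 1/3 · (3,1)% 3/5 · (3,2)% 2/4
Sum over 12 agents: 2/2 + 2/3 + 1/2 + 2/3 + 1/4 + 2/4 + 1/6 + 2/5 + 1/3 + 1/3 + 3/5 + 2/4 = 71/12; mean = 71/12 ÷ 12 = 71/144 = 0.493055… → 0.493.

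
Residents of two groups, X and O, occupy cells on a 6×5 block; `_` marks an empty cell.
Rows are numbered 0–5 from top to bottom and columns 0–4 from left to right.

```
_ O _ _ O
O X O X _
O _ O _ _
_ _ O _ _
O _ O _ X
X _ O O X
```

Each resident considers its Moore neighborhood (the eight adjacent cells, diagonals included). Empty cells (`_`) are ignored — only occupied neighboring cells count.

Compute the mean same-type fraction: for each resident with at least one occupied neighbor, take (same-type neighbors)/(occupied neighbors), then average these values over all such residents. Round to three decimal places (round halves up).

0.458

Row 0: (0,1)O 2/3 · (0,4)O 0/1
Row 1: (1,0)O 2/3 · (1,1)X 0/5 · (1,2)O 2/4 · (1,3)X 0/3
Row 2: (2,0)O 1/2 · (2,2)O 2/4
Row 3: (3,2)O 2/2
Row 4: (4,0)O 0/1 · (4,2)O 3/3 · (4,4)X 1/2
Row 5: (5,0)X 0/1 · (5,2)O 2/2 · (5,3)O 2/4 · (5,4)X 1/2
Sum over 16 residents: 2/3 + 0/1 + 2/3 + 0/5 + 2/4 + 0/3 + 1/2 + 2/4 + 2/2 + 0/1 + 3/3 + 1/2 + 0/1 + 2/2 + 2/4 + 1/2 = 22/3; mean = 22/3 ÷ 16 = 11/24 = 0.458333… → 0.458.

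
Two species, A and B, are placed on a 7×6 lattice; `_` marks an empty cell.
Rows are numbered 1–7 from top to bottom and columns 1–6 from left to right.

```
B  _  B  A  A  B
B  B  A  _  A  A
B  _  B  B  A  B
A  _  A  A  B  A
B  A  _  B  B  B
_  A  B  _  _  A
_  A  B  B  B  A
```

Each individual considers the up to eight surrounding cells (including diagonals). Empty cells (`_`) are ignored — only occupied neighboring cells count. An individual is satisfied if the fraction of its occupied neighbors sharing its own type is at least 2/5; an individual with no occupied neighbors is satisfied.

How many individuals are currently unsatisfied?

12

(1,1)B 2/2 satisfied
(1,3)B 1/3 not
(1,4)A 3/4 satisfied
(1,5)A 3/4 satisfied
(1,6)B 0/3 not
(2,1)B 3/3 satisfied
(2,2)B 5/6 satisfied
(2,3)A 1/5 not
(2,5)A 4/7 satisfied
(2,6)A 3/5 satisfied
(3,1)B 2/3 satisfied
(3,3)B 2/5 satisfied
(3,4)B 2/7 not
(3,5)A 4/7 satisfied
(3,6)B 1/5 not
(4,1)A 1/3 not
(4,3)A 2/5 satisfied
(4,4)A 2/7 not
(4,5)B 5/8 satisfied
(4,6)A 1/5 not
(5,1)B 0/3 not
(5,2)A 3/5 satisfied
(5,4)B 3/5 satisfied
(5,5)B 3/6 satisfied
(5,6)B 2/4 satisfied
(6,2)A 2/5 satisfied
(6,3)B 3/6 satisfied
(6,6)A 1/4 not
(7,2)A 1/3 not
(7,3)B 2/4 satisfied
(7,4)B 3/3 satisfied
(7,5)B 1/3 not
(7,6)A 1/2 satisfied
Unsatisfied: (1,3), (1,6), (2,3), (3,4), (3,6), (4,1), (4,4), (4,6), (5,1), (6,6), (7,2), (7,5) — 12 in total.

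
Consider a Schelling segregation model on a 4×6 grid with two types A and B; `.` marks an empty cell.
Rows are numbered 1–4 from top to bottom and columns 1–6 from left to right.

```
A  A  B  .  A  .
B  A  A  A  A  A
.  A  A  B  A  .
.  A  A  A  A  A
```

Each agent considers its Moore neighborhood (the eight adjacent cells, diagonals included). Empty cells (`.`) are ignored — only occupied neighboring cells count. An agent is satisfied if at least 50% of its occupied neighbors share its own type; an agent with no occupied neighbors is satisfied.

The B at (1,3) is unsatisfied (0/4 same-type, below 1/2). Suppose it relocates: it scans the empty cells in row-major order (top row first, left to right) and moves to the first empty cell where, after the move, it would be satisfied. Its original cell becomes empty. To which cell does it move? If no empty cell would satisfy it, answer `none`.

Vacating (1,3). Empty cells in order:
  (1,4): 0/4 same-type → still unsatisfied.
  (1,6): 0/3 same-type → still unsatisfied.
  (3,1): 1/4 same-type → still unsatisfied.
  (3,6): 0/5 same-type → still unsatisfied.
  (4,1): 0/2 same-type → still unsatisfied.

none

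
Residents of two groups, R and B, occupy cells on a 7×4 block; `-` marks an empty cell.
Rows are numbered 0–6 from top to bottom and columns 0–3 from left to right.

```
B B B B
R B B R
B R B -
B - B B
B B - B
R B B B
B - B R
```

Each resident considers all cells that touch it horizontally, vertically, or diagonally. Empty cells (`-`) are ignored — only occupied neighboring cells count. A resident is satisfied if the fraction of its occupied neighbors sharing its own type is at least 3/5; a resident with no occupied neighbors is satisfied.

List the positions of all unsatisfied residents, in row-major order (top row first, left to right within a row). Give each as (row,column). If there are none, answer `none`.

Row 0: (0,0)B 2/3 ok · (0,1)B 4/5 ok · (0,2)B 4/5 ok · (0,3)B 2/3 ok
Row 1: (1,0)R 1/5 unhappy · (1,1)B 6/8 ok · (1,2)B 5/7 ok · (1,3)R 0/4 unhappy
Row 2: (2,0)B 2/4 unhappy · (2,1)R 1/7 unhappy · (2,2)B 4/6 ok
Row 3: (3,0)B 3/4 ok · (3,2)B 4/5 ok · (3,3)B 3/3 ok
Row 4: (4,0)B 3/4 ok · (4,1)B 5/6 ok · (4,3)B 4/4 ok
Row 5: (5,0)R 0/4 unhappy · (5,1)B 5/6 ok · (5,2)B 5/6 ok · (5,3)B 3/4 ok
Row 6: (6,0)B 1/2 unhappy · (6,2)B 3/4 ok · (6,3)R 0/3 unhappy

(1,0), (1,3), (2,0), (2,1), (5,0), (6,0), (6,3)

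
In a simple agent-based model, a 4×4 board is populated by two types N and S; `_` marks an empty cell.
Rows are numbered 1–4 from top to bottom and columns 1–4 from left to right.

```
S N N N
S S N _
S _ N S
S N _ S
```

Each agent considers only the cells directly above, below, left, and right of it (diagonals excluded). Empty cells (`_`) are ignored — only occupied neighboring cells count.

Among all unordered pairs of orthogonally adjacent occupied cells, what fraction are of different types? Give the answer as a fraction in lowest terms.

5/14

Scan each occupied cell's neighbors to the right and below so each pair is counted once.
From row 1: 2 unlike of 6 pairs (running 2/6).
From row 2: 1 unlike of 4 pairs (running 3/10).
From row 3: 1 unlike of 3 pairs (running 4/13).
From row 4: 1 unlike of 1 pairs (running 5/14).
Total adjacent occupied pairs: 14; unlike-type pairs: 5.
5/14 is already in lowest terms.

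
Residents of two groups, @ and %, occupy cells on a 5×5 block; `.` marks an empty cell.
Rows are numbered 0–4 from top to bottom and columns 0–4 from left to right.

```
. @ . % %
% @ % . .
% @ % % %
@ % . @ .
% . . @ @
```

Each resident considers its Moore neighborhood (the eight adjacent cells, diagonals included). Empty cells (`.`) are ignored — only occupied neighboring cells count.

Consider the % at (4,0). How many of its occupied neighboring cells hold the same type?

1

Occupied neighbors of (4,0): (3,0)=@, (3,1)=%.
Same type (%): 1 of 2.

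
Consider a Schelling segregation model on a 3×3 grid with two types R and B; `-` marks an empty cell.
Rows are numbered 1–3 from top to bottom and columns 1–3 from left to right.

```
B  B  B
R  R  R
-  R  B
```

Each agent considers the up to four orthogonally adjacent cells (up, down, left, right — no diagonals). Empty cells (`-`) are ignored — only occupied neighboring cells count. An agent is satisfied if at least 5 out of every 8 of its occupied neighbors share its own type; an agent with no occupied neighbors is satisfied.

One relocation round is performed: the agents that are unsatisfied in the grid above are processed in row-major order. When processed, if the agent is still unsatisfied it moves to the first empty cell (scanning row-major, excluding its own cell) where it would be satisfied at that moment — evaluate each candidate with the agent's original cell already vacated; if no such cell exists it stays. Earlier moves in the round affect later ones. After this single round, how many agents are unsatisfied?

Initially unsatisfied (in order): (1,1), (1,3), (2,1), (2,3), (3,2), (3,3).
  (1,1): no empty cell satisfies it; stays.
  (1,3): no empty cell satisfies it; stays.
  (2,1) → (3,1).
  (2,3) → (2,1).
  (3,2): now satisfied by earlier moves; stays.
  (3,3): no empty cell satisfies it; stays.
Resulting grid:
B B B
R R -
R R B
Unsatisfied now: (1,1), (3,3).

2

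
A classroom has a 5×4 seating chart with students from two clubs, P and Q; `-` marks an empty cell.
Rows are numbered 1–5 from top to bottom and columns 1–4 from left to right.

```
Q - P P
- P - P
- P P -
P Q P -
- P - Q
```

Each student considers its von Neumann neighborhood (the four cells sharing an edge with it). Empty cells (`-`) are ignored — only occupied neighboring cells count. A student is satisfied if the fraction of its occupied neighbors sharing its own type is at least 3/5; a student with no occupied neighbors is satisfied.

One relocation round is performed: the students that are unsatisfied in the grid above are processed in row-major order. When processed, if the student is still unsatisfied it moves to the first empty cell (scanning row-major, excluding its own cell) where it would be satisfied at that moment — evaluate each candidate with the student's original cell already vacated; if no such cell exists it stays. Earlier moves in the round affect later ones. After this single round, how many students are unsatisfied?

1

Initially unsatisfied (in order): (4,1), (4,2), (4,3), (5,2).
  (4,1) → (1,2).
  (4,2) → (4,1).
  (4,3): now satisfied by earlier moves; stays.
  (5,2): now satisfied by earlier moves; stays.
Resulting grid:
Q P P P
- P - P
- P P -
Q - P -
- P - Q
Unsatisfied now: (1,1).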